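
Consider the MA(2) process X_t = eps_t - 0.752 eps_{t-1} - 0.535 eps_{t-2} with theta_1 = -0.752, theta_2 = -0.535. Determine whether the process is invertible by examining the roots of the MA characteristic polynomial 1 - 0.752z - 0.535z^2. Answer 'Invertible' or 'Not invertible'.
\text{Not invertible}

The MA(q) characteristic polynomial is P(z) = 1 - 0.752z - 0.535z^2.
Invertibility requires all roots to lie outside the unit circle, i.e. |z| > 1 for every root.
Set 1 + (-0.752) z + (-0.535) z^2 = 0, i.e. a z^2 + b z + c = 0 with a = -0.535, b = -0.752, c = 1.
Discriminant D = b^2 - 4ac = (-0.752)^2 - 4*(-0.535)*1 = 0.565504 - (-2.14) = 2.705504.
D >= 0, so the roots are real: z = (-b +/- sqrt(D)) / (2a) = (0.752 +/- 1.644842) / (-1.07).
  z_1 = (0.752 + 1.644842) / (-1.07) = -2.24,   |z_1| = 2.24.
  z_2 = (0.752 - 1.644842) / (-1.07) = 0.8344,   |z_2| = 0.8344.
Moduli of all roots: 2.2400, 0.8344.
All moduli strictly greater than 1? No.
Verdict: Not invertible.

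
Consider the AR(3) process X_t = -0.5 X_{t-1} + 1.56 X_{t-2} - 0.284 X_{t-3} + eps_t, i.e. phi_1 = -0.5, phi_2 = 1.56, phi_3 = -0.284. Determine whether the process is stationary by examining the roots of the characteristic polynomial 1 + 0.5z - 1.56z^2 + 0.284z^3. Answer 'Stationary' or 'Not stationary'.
\text{Not stationary}

The AR(p) characteristic polynomial is P(z) = 1 + 0.5z - 1.56z^2 + 0.284z^3.
Stationarity requires all roots to lie outside the unit circle, i.e. |z| > 1 for every root.
Degree 3: look for a simple real root z0 first, then factor out (1 - z/z0) and solve the remaining quadratic.
Testing z0 = 5: P(5) = 1 + (0.5)(5) + (-1.56)(5)^2 + (0.284)(5)^3
  = 1 + (2.5) + (-39) + (35.5) = 0.  So z_0 = 5 is a root, |z_0| = 5.
Divide out the factor (1 - 0.2 z) = (1 - z/z0) (since 1/z0 = 0.2):
  P(z) = (1 - 0.2 z)(1 + (0.7) z + (-1.42) z^2)
  [check: z-coef 0.7 - (0.2) = 0.5; z^2-coef -1.42 - (0.2)(0.7) = -1.56; z^3-coef -(0.2)(-1.42) = 0.284.]
Remaining roots from the quadratic factor 1 + (0.7) z + (-1.42) z^2:
  Set 1 + (0.7) z + (-1.42) z^2 = 0, i.e. a z^2 + b z + c = 0 with a = -1.42, b = 0.7, c = 1.
  Discriminant D = b^2 - 4ac = (0.7)^2 - 4*(-1.42)*1 = 0.49 - (-5.68) = 6.17.
  D >= 0, so the roots are real: z = (-b +/- sqrt(D)) / (2a) = (-0.7 +/- 2.483948) / (-2.84).
    z_1 = (-0.7 + 2.483948) / (-2.84) = -0.6282,   |z_1| = 0.6282.
    z_2 = (-0.7 - 2.483948) / (-2.84) = 1.1211,   |z_2| = 1.1211.
Moduli of all roots: 5.0000, 0.6282, 1.1211.
All moduli strictly greater than 1? No.
Verdict: Not stationary.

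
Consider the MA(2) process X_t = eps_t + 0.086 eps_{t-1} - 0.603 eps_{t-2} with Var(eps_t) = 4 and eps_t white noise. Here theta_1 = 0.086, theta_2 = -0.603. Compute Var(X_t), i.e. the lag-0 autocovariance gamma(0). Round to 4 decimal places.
\gamma(0) = 5.4840

For an MA(q) process X_t = eps_t + sum_i theta_i eps_{t-i} with
Var(eps_t) = sigma^2, the variance is
  gamma(0) = sigma^2 * (1 + sum_i theta_i^2).
  sum_i theta_i^2 = (0.086)^2 + (-0.603)^2 = 0.007396 + 0.363609 = 0.371005.
  gamma(0) = 4 * (1 + 0.371005) = 4 * 1.371005 = 5.48402, which rounds to 5.4840.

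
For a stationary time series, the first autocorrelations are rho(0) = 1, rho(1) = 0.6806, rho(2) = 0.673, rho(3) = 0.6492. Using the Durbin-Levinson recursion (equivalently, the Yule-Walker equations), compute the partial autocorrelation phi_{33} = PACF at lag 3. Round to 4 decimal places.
\phi_{33} = 0.2291

The PACF at lag k is phi_{kk}, the last component of the solution
to the Yule-Walker system G_k phi = r_k where
  (G_k)_{ij} = rho(|i - j|), (r_k)_i = rho(i), i,j = 1..k.
Equivalently, Durbin-Levinson gives phi_{kk} iteratively:
  phi_{11} = rho(1)
  phi_{kk} = [rho(k) - sum_{j=1..k-1} phi_{k-1,j} rho(k-j)]
            / [1 - sum_{j=1..k-1} phi_{k-1,j} rho(j)],
  phi_{k,j} = phi_{k-1,j} - phi_{kk} phi_{k-1,k-j},  j = 1..k-1.
Step k = 1:
  phi_11 = rho(1) = 0.6806.
Step k = 2:
  phi_22 = [rho(2) - phi_11 rho(1)] / [1 - phi_11 rho(1)] = [0.673 - (0.6806)(0.6806)] / [1 - (0.6806)(0.6806)]
         = 0.20978364 / 0.53678364 = 0.390816.
  Update: phi_21 = phi_11 - phi_22 phi_11 = 0.6806 - (0.390816)(0.6806) = 0.414611.
Step k = 3:
  phi_33 = [rho(3) - phi_21 rho(2) - phi_22 rho(1)] / [1 - phi_21 rho(1) - phi_22 rho(2)]
    numerator   = 0.6492 - (0.414611)(0.673) - (0.390816)(0.6806) = 0.10417767
    denominator = 1 - (0.414611)(0.6806) - (0.390816)(0.673) = 0.45479684
  phi_33 = 0.10417767 / 0.45479684 = 0.2291.
Therefore phi_{33} = 0.2291.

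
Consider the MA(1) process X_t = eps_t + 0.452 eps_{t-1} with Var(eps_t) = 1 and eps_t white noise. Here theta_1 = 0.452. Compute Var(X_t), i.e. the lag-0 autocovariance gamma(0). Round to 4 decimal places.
\gamma(0) = 1.2043

For an MA(q) process X_t = eps_t + sum_i theta_i eps_{t-i} with
Var(eps_t) = sigma^2, the variance is
  gamma(0) = sigma^2 * (1 + sum_i theta_i^2).
  sum_i theta_i^2 = (0.452)^2 = 0.204304.
  gamma(0) = 1 * (1 + 0.204304) = 1 * 1.204304 = 1.204304, which rounds to 1.2043.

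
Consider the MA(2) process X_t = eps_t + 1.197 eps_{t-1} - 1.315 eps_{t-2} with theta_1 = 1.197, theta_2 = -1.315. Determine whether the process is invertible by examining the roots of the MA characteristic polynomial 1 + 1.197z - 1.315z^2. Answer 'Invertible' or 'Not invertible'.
\text{Not invertible}

The MA(q) characteristic polynomial is P(z) = 1 + 1.197z - 1.315z^2.
Invertibility requires all roots to lie outside the unit circle, i.e. |z| > 1 for every root.
Set 1 + (1.197) z + (-1.315) z^2 = 0, i.e. a z^2 + b z + c = 0 with a = -1.315, b = 1.197, c = 1.
Discriminant D = b^2 - 4ac = (1.197)^2 - 4*(-1.315)*1 = 1.432809 - (-5.26) = 6.692809.
D >= 0, so the roots are real: z = (-b +/- sqrt(D)) / (2a) = (-1.197 +/- 2.587046) / (-2.63).
  z_1 = (-1.197 + 2.587046) / (-2.63) = -0.5285,   |z_1| = 0.5285.
  z_2 = (-1.197 - 2.587046) / (-2.63) = 1.4388,   |z_2| = 1.4388.
Moduli of all roots: 0.5285, 1.4388.
All moduli strictly greater than 1? No.
Verdict: Not invertible.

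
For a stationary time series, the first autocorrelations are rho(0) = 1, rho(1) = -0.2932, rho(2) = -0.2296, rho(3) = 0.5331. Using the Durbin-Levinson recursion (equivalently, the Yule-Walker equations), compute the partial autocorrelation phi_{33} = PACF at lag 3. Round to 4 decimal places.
\phi_{33} = 0.4239

The PACF at lag k is phi_{kk}, the last component of the solution
to the Yule-Walker system G_k phi = r_k where
  (G_k)_{ij} = rho(|i - j|), (r_k)_i = rho(i), i,j = 1..k.
Equivalently, Durbin-Levinson gives phi_{kk} iteratively:
  phi_{11} = rho(1)
  phi_{kk} = [rho(k) - sum_{j=1..k-1} phi_{k-1,j} rho(k-j)]
            / [1 - sum_{j=1..k-1} phi_{k-1,j} rho(j)],
  phi_{k,j} = phi_{k-1,j} - phi_{kk} phi_{k-1,k-j},  j = 1..k-1.
Step k = 1:
  phi_11 = rho(1) = -0.2932.
Step k = 2:
  phi_22 = [rho(2) - phi_11 rho(1)] / [1 - phi_11 rho(1)] = [-0.2296 - (-0.2932)(-0.2932)] / [1 - (-0.2932)(-0.2932)]
         = -0.31556624 / 0.91403376 = -0.345246.
  Update: phi_21 = phi_11 - phi_22 phi_11 = -0.2932 - (-0.345246)(-0.2932) = -0.394426.
Step k = 3:
  phi_33 = [rho(3) - phi_21 rho(2) - phi_22 rho(1)] / [1 - phi_21 rho(1) - phi_22 rho(2)]
    numerator   = 0.5331 - (-0.394426)(-0.2296) - (-0.345246)(-0.2932) = 0.34131374
    denominator = 1 - (-0.394426)(-0.2932) - (-0.345246)(-0.2296) = 0.80508587
  phi_33 = 0.34131374 / 0.80508587 = 0.4239.
Therefore phi_{33} = 0.4239.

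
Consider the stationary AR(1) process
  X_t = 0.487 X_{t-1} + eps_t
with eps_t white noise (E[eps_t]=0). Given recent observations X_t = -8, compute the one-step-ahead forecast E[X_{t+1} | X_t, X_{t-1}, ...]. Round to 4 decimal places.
E[X_{t+1} \mid \mathcal F_t] = -3.8960

For an AR(p) model X_t = c + sum_i phi_i X_{t-i} + eps_t, the
one-step-ahead conditional mean is
  E[X_{t+1} | X_t, ...] = c + sum_i phi_i X_{t+1-i}.
Substitute known values:
  E[X_{t+1} | ...] = (0.487) * (-8)
                   = -3.8960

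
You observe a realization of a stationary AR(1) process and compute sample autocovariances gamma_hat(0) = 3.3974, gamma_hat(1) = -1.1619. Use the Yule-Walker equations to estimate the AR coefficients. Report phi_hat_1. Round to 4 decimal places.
\hat\phi_{1} = -0.3420

The Yule-Walker equations for an AR(p) process read, in matrix form,
  Gamma_p phi = r_p,   with   (Gamma_p)_{ij} = gamma(|i - j|),
                       (r_p)_i = gamma(i),   i,j = 1..p.
Substitute the sample gammas (Toeplitz matrix and right-hand side of size 1):
  Gamma_p = [[3.3974]]
  r_p     = [-1.1619]
With p = 1 this is the single equation gamma(0) phi_1 = gamma(1):
  phi_hat_1 = gamma(1) / gamma(0) = -1.1619 / 3.3974 = -0.3420.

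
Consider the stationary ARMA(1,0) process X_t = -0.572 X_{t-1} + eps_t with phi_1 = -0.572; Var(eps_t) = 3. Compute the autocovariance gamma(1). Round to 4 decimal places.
\gamma(1) = -2.5505

Multiply the model equation by X_{t-k} and take expectations. With theta_0 = psi_0 = 1 and psi_j the MA(infinity) weights, this gives
  gamma(k) - sum_i phi_i gamma(k-i) = c_k,
  c_k = sigma^2 * sum_{j=k..q} theta_j psi_{j-k}   (c_k = 0 for k > q),
using gamma(-m) = gamma(m).
Pure AR (q = 0): c_0 = sigma^2 = 3, c_k = 0 for k >= 1.
Equations for k = 0 and k = 1 (AR order 1):
  gamma(0) = phi_1 gamma(1) + c_0
  gamma(1) = phi_1 gamma(0) + c_1
Substituting the second into the first: gamma(0) (1 - phi_1^2) = c_0 + phi_1 c_1, so
  gamma(0) = c_0 / (1 - phi_1^2) = 3 / (1 - (-0.572)^2) = 3 / 0.672816 = 4.458871.
  gamma(1) = phi_1 gamma(0) = (-0.572)(4.458871) = -2.550474.
Therefore gamma(1) = -2.5505 (to 4 decimal places).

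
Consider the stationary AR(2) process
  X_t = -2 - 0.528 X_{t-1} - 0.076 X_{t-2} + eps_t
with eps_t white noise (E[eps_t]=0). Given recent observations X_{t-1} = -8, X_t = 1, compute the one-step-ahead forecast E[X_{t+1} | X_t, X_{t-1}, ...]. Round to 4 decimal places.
E[X_{t+1} \mid \mathcal F_t] = -1.9200

For an AR(p) model X_t = c + sum_i phi_i X_{t-i} + eps_t, the
one-step-ahead conditional mean is
  E[X_{t+1} | X_t, ...] = c + sum_i phi_i X_{t+1-i}.
Substitute known values:
  E[X_{t+1} | ...] = -2 + (-0.528) * (1) + (-0.076) * (-8)
                   = -1.9200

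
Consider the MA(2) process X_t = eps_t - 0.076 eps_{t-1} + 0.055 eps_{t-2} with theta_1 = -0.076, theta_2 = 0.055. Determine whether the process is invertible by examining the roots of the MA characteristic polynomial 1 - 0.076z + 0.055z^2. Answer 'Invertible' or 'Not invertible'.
\text{Invertible}

The MA(q) characteristic polynomial is P(z) = 1 - 0.076z + 0.055z^2.
Invertibility requires all roots to lie outside the unit circle, i.e. |z| > 1 for every root.
Set 1 + (-0.076) z + (0.055) z^2 = 0, i.e. a z^2 + b z + c = 0 with a = 0.055, b = -0.076, c = 1.
Discriminant D = b^2 - 4ac = (-0.076)^2 - 4*(0.055)*1 = 0.005776 - (0.22) = -0.214224.
D < 0, so the roots are the complex-conjugate pair z = (-b +/- i sqrt(-D)) / (2a) = 0.6909 +/- 4.2077i.
For a conjugate pair |z|^2 = z * conj(z) = (product of roots) = c/a = 1/(0.055) = 18.181818, so |z| = sqrt(18.181818) = 4.264 for both roots.
Moduli of all roots: 4.2640, 4.2640.
All moduli strictly greater than 1? Yes.
Verdict: Invertible.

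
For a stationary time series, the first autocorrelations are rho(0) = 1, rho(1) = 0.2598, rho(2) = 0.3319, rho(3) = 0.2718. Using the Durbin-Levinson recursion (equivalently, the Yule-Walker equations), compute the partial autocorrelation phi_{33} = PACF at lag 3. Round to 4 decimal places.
\phi_{33} = 0.1590

The PACF at lag k is phi_{kk}, the last component of the solution
to the Yule-Walker system G_k phi = r_k where
  (G_k)_{ij} = rho(|i - j|), (r_k)_i = rho(i), i,j = 1..k.
Equivalently, Durbin-Levinson gives phi_{kk} iteratively:
  phi_{11} = rho(1)
  phi_{kk} = [rho(k) - sum_{j=1..k-1} phi_{k-1,j} rho(k-j)]
            / [1 - sum_{j=1..k-1} phi_{k-1,j} rho(j)],
  phi_{k,j} = phi_{k-1,j} - phi_{kk} phi_{k-1,k-j},  j = 1..k-1.
Step k = 1:
  phi_11 = rho(1) = 0.2598.
Step k = 2:
  phi_22 = [rho(2) - phi_11 rho(1)] / [1 - phi_11 rho(1)] = [0.3319 - (0.2598)(0.2598)] / [1 - (0.2598)(0.2598)]
         = 0.26440396 / 0.93250396 = 0.283542.
  Update: phi_21 = phi_11 - phi_22 phi_11 = 0.2598 - (0.283542)(0.2598) = 0.186136.
Step k = 3:
  phi_33 = [rho(3) - phi_21 rho(2) - phi_22 rho(1)] / [1 - phi_21 rho(1) - phi_22 rho(2)]
    numerator   = 0.2718 - (0.186136)(0.3319) - (0.283542)(0.2598) = 0.13635733
    denominator = 1 - (0.186136)(0.2598) - (0.283542)(0.3319) = 0.85753435
  phi_33 = 0.13635733 / 0.85753435 = 0.159.
Therefore phi_{33} = 0.1590.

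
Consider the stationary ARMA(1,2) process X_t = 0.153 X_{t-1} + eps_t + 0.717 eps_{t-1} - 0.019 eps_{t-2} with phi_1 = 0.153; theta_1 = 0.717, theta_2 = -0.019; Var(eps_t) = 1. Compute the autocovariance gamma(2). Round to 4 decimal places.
\gamma(2) = 0.1296

Multiply the model equation by X_{t-k} and take expectations. With theta_0 = psi_0 = 1 and psi_j the MA(infinity) weights, this gives
  gamma(k) - sum_i phi_i gamma(k-i) = c_k,
  c_k = sigma^2 * sum_{j=k..q} theta_j psi_{j-k}   (c_k = 0 for k > q),
using gamma(-m) = gamma(m).
psi-weights needed (psi_j = theta_j + sum_i phi_i psi_{j-i}):
  psi_1 = theta_1 + phi_1 = 0.717 + (0.153) = 0.87
  psi_2 = theta_2 + phi_1 psi_1 = -0.019 + (0.153)(0.87) = 0.11411
Right-hand sides:
  c_0 = sigma^2 (1 + theta_1 psi_1 + theta_2 psi_2) = 1 * (1 + (0.717)(0.87) + (-0.019)(0.11411)) = 1 * 1.621622 = 1.621622
  c_1 = sigma^2 (theta_1 + theta_2 psi_1) = 1 * (0.717 + (-0.019)(0.87)) = 0.70047
  c_2 = sigma^2 theta_2 = 1 * (-0.019) = -0.019
Equations for k = 0 and k = 1 (AR order 1):
  gamma(0) = phi_1 gamma(1) + c_0
  gamma(1) = phi_1 gamma(0) + c_1
Substituting the second into the first: gamma(0) (1 - phi_1^2) = c_0 + phi_1 c_1, so
  gamma(0) = (c_0 + phi_1 c_1) / (1 - phi_1^2) = (1.621622 + (0.153)(0.70047)) / (1 - (0.153)^2) = 1.728794 / 0.976591 = 1.770233.
  gamma(1) = phi_1 gamma(0) + c_1 = (0.153)(1.770233) + (0.70047) = 0.971316.
For k = 2: gamma(2) = phi_1 gamma(1) + c_2
  = (0.153)(0.971316) + (-0.019) = 0.129611.
Therefore gamma(2) = 0.1296 (to 4 decimal places).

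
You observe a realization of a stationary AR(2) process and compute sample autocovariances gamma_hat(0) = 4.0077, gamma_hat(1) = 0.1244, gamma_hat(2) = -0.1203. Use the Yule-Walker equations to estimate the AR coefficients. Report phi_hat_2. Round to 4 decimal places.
\hat\phi_{2} = -0.0310

The Yule-Walker equations for an AR(p) process read, in matrix form,
  Gamma_p phi = r_p,   with   (Gamma_p)_{ij} = gamma(|i - j|),
                       (r_p)_i = gamma(i),   i,j = 1..p.
Substitute the sample gammas (Toeplitz matrix and right-hand side of size 2):
  Gamma_p = [[4.0077, 0.1244], [0.1244, 4.0077]]
  r_p     = [0.1244, -0.1203]
Written out:
  4.0077 phi_1 + 0.1244 phi_2 = 0.1244
  0.1244 phi_1 + 4.0077 phi_2 = -0.1203
Solve by Cramer's rule:
  det = gamma(0)^2 - gamma(1)^2 = (4.0077)^2 - (0.1244)^2 = 16.06165929 - 0.01547536 = 16.04618393
  phi_hat_1 = [gamma(1) gamma(0) - gamma(1) gamma(2)] / det = [(0.1244)(4.0077) - (0.1244)(-0.1203)] / 16.04618393 = 0.5135232 / 16.04618393 = 0.032
  phi_hat_2 = [gamma(0) gamma(2) - gamma(1)^2] / det = [(4.0077)(-0.1203) - (0.1244)^2] / 16.04618393 = -0.49760167 / 16.04618393 = -0.031
So phi_hat = [0.0320, -0.0310].
Therefore phi_hat_2 = -0.0310.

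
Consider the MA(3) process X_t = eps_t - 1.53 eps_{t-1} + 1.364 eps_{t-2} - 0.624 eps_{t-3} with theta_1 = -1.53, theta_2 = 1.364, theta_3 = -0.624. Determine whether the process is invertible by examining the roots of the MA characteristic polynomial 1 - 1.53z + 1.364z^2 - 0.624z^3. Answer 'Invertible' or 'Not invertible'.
\text{Invertible}

The MA(q) characteristic polynomial is P(z) = 1 - 1.53z + 1.364z^2 - 0.624z^3.
Invertibility requires all roots to lie outside the unit circle, i.e. |z| > 1 for every root.
Degree 3: look for a simple real root z0 first, then factor out (1 - z/z0) and solve the remaining quadratic.
Testing z0 = 1.25: P(1.25) = 1 + (-1.53)(1.25) + (1.364)(1.25)^2 + (-0.624)(1.25)^3
  = 1 + (-1.9125) + (2.13125) + (-1.21875) = 0.  So z_0 = 1.25 is a root, |z_0| = 1.25.
Divide out the factor (1 - 0.8 z) = (1 - z/z0) (since 1/z0 = 0.8):
  P(z) = (1 - 0.8 z)(1 + (-0.73) z + (0.78) z^2)
  [check: z-coef -0.73 - (0.8) = -1.53; z^2-coef 0.78 - (0.8)(-0.73) = 1.364; z^3-coef -(0.8)(0.78) = -0.624.]
Remaining roots from the quadratic factor 1 + (-0.73) z + (0.78) z^2:
  Set 1 + (-0.73) z + (0.78) z^2 = 0, i.e. a z^2 + b z + c = 0 with a = 0.78, b = -0.73, c = 1.
  Discriminant D = b^2 - 4ac = (-0.73)^2 - 4*(0.78)*1 = 0.5329 - (3.12) = -2.5871.
  D < 0, so the roots are the complex-conjugate pair z = (-b +/- i sqrt(-D)) / (2a) = 0.4679 +/- 1.0311i.
  For a conjugate pair |z|^2 = z * conj(z) = (product of roots) = c/a = 1/(0.78) = 1.282051, so |z| = sqrt(1.282051) = 1.1323 for both roots.
Moduli of all roots: 1.2500, 1.1323, 1.1323.
All moduli strictly greater than 1? Yes.
Verdict: Invertible.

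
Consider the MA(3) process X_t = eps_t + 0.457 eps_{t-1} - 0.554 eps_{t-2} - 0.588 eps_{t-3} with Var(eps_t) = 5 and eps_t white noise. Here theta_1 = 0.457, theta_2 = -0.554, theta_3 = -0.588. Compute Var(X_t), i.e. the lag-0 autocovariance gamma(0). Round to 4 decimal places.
\gamma(0) = 9.3075

For an MA(q) process X_t = eps_t + sum_i theta_i eps_{t-i} with
Var(eps_t) = sigma^2, the variance is
  gamma(0) = sigma^2 * (1 + sum_i theta_i^2).
  sum_i theta_i^2 = (0.457)^2 + (-0.554)^2 + (-0.588)^2 = 0.208849 + 0.306916 + 0.345744 = 0.861509.
  gamma(0) = 5 * (1 + 0.861509) = 5 * 1.861509 = 9.307545, which rounds to 9.3075.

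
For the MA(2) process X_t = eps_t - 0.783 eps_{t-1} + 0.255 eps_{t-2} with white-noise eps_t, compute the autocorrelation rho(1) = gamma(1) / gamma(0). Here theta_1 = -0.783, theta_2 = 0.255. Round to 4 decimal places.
\rho(1) = -0.5856

For an MA(q) process with theta_0 = 1, the autocovariance is
  gamma(k) = sigma^2 * sum_{i=0..q-k} theta_i * theta_{i+k},
and rho(k) = gamma(k) / gamma(0). Sigma^2 cancels.
  numerator   = (1)*(-0.783) + (-0.783)*(0.255) = -0.982665.
  denominator = (1)^2 + (-0.783)^2 + (0.255)^2 = 1.678114.
  rho(1) = -0.982665 / 1.678114 = -0.5856.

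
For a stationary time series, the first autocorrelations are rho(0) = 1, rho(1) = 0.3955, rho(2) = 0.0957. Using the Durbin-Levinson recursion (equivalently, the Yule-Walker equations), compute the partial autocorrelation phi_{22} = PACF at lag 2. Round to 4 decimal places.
\phi_{22} = -0.0720

The PACF at lag k is phi_{kk}, the last component of the solution
to the Yule-Walker system G_k phi = r_k where
  (G_k)_{ij} = rho(|i - j|), (r_k)_i = rho(i), i,j = 1..k.
Equivalently, Durbin-Levinson gives phi_{kk} iteratively:
  phi_{11} = rho(1)
  phi_{kk} = [rho(k) - sum_{j=1..k-1} phi_{k-1,j} rho(k-j)]
            / [1 - sum_{j=1..k-1} phi_{k-1,j} rho(j)],
  phi_{k,j} = phi_{k-1,j} - phi_{kk} phi_{k-1,k-j},  j = 1..k-1.
Step k = 1:
  phi_11 = rho(1) = 0.3955.
Step k = 2:
  phi_22 = [rho(2) - phi_11 rho(1)] / [1 - phi_11 rho(1)] = [0.0957 - (0.3955)(0.3955)] / [1 - (0.3955)(0.3955)]
         = -0.06072025 / 0.84357975 = -0.072.
Therefore phi_{22} = -0.0720.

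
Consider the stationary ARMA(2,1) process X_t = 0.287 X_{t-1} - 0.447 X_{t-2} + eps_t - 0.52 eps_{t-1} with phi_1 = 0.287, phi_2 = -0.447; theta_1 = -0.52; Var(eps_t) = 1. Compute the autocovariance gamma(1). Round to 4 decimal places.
\gamma(1) = -0.0848

Multiply the model equation by X_{t-k} and take expectations. With theta_0 = psi_0 = 1 and psi_j the MA(infinity) weights, this gives
  gamma(k) - sum_i phi_i gamma(k-i) = c_k,
  c_k = sigma^2 * sum_{j=k..q} theta_j psi_{j-k}   (c_k = 0 for k > q),
using gamma(-m) = gamma(m).
psi-weights needed (psi_j = theta_j + sum_i phi_i psi_{j-i}):
  psi_1 = theta_1 + phi_1 = -0.52 + (0.287) = -0.233
Right-hand sides:
  c_0 = sigma^2 (1 + theta_1 psi_1) = 1 * (1 + (-0.52)(-0.233)) = 1 * 1.12116 = 1.12116
  c_1 = sigma^2 theta_1 = 1 * (-0.52) = -0.52
  c_2 = 0
Equations for k = 0, 1, 2 (AR order 2, c_2 = 0):
  (E0) gamma(0) = phi_1 gamma(1) + phi_2 gamma(2) + c_0
  (E1) gamma(1) = phi_1 gamma(0) + phi_2 gamma(1) + c_1
  (E2) gamma(2) = phi_1 gamma(1) + phi_2 gamma(0)
From (E1): gamma(1) = A gamma(0) + B with
  A = phi_1 / (1 - phi_2) = 0.287 / 1.447 = 0.198341,   B = c_1 / (1 - phi_2) = -0.52 / 1.447 = -0.359364.
Insert (E2) into (E0): gamma(0) (1 - phi_2^2) = phi_1 (1 + phi_2) gamma(1) + c_0.
  phi_1 (1 + phi_2) = (0.287)(0.553) = 0.158711,   1 - phi_2^2 = 0.800191.
Replace gamma(1) by A gamma(0) + B and collect gamma(0):
  gamma(0) [0.800191 - (0.158711)(0.198341)] = (0.158711)(-0.359364) + 1.12116
  gamma(0) * 0.768712 = 1.064125
  gamma(0) = 1.064125 / 0.768712 = 1.384296.
  gamma(1) = A gamma(0) + B = (0.198341)(1.384296) + (-0.359364) = -0.084801.
Therefore gamma(1) = -0.0848 (to 4 decimal places).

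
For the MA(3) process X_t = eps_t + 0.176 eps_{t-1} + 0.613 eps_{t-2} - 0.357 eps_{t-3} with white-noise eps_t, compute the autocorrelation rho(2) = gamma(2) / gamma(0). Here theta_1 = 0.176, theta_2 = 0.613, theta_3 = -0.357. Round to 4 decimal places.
\rho(2) = 0.3586

For an MA(q) process with theta_0 = 1, the autocovariance is
  gamma(k) = sigma^2 * sum_{i=0..q-k} theta_i * theta_{i+k},
and rho(k) = gamma(k) / gamma(0). Sigma^2 cancels.
  numerator   = (1)*(0.613) + (0.176)*(-0.357) = 0.550168.
  denominator = (1)^2 + (0.176)^2 + (0.613)^2 + (-0.357)^2 = 1.534194.
  rho(2) = 0.550168 / 1.534194 = 0.3586.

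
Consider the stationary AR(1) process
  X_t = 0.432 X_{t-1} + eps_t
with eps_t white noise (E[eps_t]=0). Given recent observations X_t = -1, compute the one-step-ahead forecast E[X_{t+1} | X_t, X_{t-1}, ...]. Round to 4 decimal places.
E[X_{t+1} \mid \mathcal F_t] = -0.4320

For an AR(p) model X_t = c + sum_i phi_i X_{t-i} + eps_t, the
one-step-ahead conditional mean is
  E[X_{t+1} | X_t, ...] = c + sum_i phi_i X_{t+1-i}.
Substitute known values:
  E[X_{t+1} | ...] = (0.432) * (-1)
                   = -0.4320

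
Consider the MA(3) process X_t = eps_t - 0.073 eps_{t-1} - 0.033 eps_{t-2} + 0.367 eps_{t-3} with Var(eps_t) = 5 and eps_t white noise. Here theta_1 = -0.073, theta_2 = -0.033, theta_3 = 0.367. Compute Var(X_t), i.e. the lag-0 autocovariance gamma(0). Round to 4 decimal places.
\gamma(0) = 5.7055

For an MA(q) process X_t = eps_t + sum_i theta_i eps_{t-i} with
Var(eps_t) = sigma^2, the variance is
  gamma(0) = sigma^2 * (1 + sum_i theta_i^2).
  sum_i theta_i^2 = (-0.073)^2 + (-0.033)^2 + (0.367)^2 = 0.005329 + 0.001089 + 0.134689 = 0.141107.
  gamma(0) = 5 * (1 + 0.141107) = 5 * 1.141107 = 5.705535, which rounds to 5.7055.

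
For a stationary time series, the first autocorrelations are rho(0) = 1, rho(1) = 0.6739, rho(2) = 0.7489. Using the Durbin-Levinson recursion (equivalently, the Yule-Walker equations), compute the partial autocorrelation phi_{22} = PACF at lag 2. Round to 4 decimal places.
\phi_{22} = 0.5400

The PACF at lag k is phi_{kk}, the last component of the solution
to the Yule-Walker system G_k phi = r_k where
  (G_k)_{ij} = rho(|i - j|), (r_k)_i = rho(i), i,j = 1..k.
Equivalently, Durbin-Levinson gives phi_{kk} iteratively:
  phi_{11} = rho(1)
  phi_{kk} = [rho(k) - sum_{j=1..k-1} phi_{k-1,j} rho(k-j)]
            / [1 - sum_{j=1..k-1} phi_{k-1,j} rho(j)],
  phi_{k,j} = phi_{k-1,j} - phi_{kk} phi_{k-1,k-j},  j = 1..k-1.
Step k = 1:
  phi_11 = rho(1) = 0.6739.
Step k = 2:
  phi_22 = [rho(2) - phi_11 rho(1)] / [1 - phi_11 rho(1)] = [0.7489 - (0.6739)(0.6739)] / [1 - (0.6739)(0.6739)]
         = 0.29475879 / 0.54585879 = 0.54.
Therefore phi_{22} = 0.5400.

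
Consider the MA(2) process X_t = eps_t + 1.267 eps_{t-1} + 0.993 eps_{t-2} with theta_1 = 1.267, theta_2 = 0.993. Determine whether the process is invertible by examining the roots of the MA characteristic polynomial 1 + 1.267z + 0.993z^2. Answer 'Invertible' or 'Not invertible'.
\text{Invertible}

The MA(q) characteristic polynomial is P(z) = 1 + 1.267z + 0.993z^2.
Invertibility requires all roots to lie outside the unit circle, i.e. |z| > 1 for every root.
Set 1 + (1.267) z + (0.993) z^2 = 0, i.e. a z^2 + b z + c = 0 with a = 0.993, b = 1.267, c = 1.
Discriminant D = b^2 - 4ac = (1.267)^2 - 4*(0.993)*1 = 1.605289 - (3.972) = -2.366711.
D < 0, so the roots are the complex-conjugate pair z = (-b +/- i sqrt(-D)) / (2a) = -0.638 +/- 0.7746i.
For a conjugate pair |z|^2 = z * conj(z) = (product of roots) = c/a = 1/(0.993) = 1.007049, so |z| = sqrt(1.007049) = 1.0035 for both roots.
Moduli of all roots: 1.0035, 1.0035.
All moduli strictly greater than 1? Yes.
Verdict: Invertible.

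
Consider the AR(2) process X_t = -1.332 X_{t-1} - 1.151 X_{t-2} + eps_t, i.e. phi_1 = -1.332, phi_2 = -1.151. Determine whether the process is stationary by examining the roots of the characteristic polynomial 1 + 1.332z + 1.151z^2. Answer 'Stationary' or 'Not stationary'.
\text{Not stationary}

The AR(p) characteristic polynomial is P(z) = 1 + 1.332z + 1.151z^2.
Stationarity requires all roots to lie outside the unit circle, i.e. |z| > 1 for every root.
Set 1 + (1.332) z + (1.151) z^2 = 0, i.e. a z^2 + b z + c = 0 with a = 1.151, b = 1.332, c = 1.
Discriminant D = b^2 - 4ac = (1.332)^2 - 4*(1.151)*1 = 1.774224 - (4.604) = -2.829776.
D < 0, so the roots are the complex-conjugate pair z = (-b +/- i sqrt(-D)) / (2a) = -0.5786 +/- 0.7308i.
For a conjugate pair |z|^2 = z * conj(z) = (product of roots) = c/a = 1/(1.151) = 0.86881, so |z| = sqrt(0.86881) = 0.9321 for both roots.
Moduli of all roots: 0.9321, 0.9321.
All moduli strictly greater than 1? No.
Verdict: Not stationary.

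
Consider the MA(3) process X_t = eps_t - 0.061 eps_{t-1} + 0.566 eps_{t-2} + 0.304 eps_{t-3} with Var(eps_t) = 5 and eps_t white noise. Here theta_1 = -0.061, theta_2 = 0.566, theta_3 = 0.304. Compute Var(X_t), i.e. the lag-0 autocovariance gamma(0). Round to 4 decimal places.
\gamma(0) = 7.0825

For an MA(q) process X_t = eps_t + sum_i theta_i eps_{t-i} with
Var(eps_t) = sigma^2, the variance is
  gamma(0) = sigma^2 * (1 + sum_i theta_i^2).
  sum_i theta_i^2 = (-0.061)^2 + (0.566)^2 + (0.304)^2 = 0.003721 + 0.320356 + 0.092416 = 0.416493.
  gamma(0) = 5 * (1 + 0.416493) = 5 * 1.416493 = 7.082465, which rounds to 7.0825.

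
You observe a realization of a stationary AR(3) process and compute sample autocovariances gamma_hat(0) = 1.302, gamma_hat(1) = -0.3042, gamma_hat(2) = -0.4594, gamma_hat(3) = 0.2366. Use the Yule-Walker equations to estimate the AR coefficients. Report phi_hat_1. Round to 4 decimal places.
\hat\phi_{1} = -0.3550

The Yule-Walker equations for an AR(p) process read, in matrix form,
  Gamma_p phi = r_p,   with   (Gamma_p)_{ij} = gamma(|i - j|),
                       (r_p)_i = gamma(i),   i,j = 1..p.
Substitute the sample gammas (Toeplitz matrix and right-hand side of size 3):
  Gamma_p = [[1.302, -0.3042, -0.4594], [-0.3042, 1.302, -0.3042], [-0.4594, -0.3042, 1.302]]
  r_p     = [-0.3042, -0.4594, 0.2366]
Written out (R1..R3):
  (R1) 1.302 phi_1 - 0.3042 phi_2 - 0.4594 phi_3 = -0.3042
  (R2) -0.3042 phi_1 + 1.302 phi_2 - 0.3042 phi_3 = -0.4594
  (R3) -0.4594 phi_1 - 0.3042 phi_2 + 1.302 phi_3 = 0.2366
Gaussian elimination:
  R2 <- R2 - (-0.3042/1.302) R1 = R2 - (-0.233641) R1:  1.230927 phi_2 - 0.411534 phi_3 = -0.530473
  R3 <- R3 - (-0.4594/1.302) R1 = R3 - (-0.352842) R1:  -0.411534 phi_2 + 1.139904 phi_3 = 0.129266
  R3 <- R3 - (-0.411534/1.230927) R2 = R3 - (-0.334329) R2:  1.002317 phi_3 = -0.048087
Back-substitution:
  phi_hat_3 = -0.048087 / 1.002317 = -0.047976
  phi_hat_2 = (-0.530473 - (-0.411534)(-0.047976)) / 1.230927 = -0.446994
  phi_hat_1 = (-0.3042 - (-0.3042)(-0.446994) - (-0.4594)(-0.047976)) / 1.302 = -0.355005
So phi_hat = [-0.3550, -0.4470, -0.0480].
Therefore phi_hat_1 = -0.3550.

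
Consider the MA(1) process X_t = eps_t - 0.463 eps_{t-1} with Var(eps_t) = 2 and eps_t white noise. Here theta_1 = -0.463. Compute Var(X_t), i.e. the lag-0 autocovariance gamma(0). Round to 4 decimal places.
\gamma(0) = 2.4287

For an MA(q) process X_t = eps_t + sum_i theta_i eps_{t-i} with
Var(eps_t) = sigma^2, the variance is
  gamma(0) = sigma^2 * (1 + sum_i theta_i^2).
  sum_i theta_i^2 = (-0.463)^2 = 0.214369.
  gamma(0) = 2 * (1 + 0.214369) = 2 * 1.214369 = 2.428738, which rounds to 2.4287.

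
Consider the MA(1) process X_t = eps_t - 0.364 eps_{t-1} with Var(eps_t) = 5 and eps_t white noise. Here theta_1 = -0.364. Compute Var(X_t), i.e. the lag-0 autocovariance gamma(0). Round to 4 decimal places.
\gamma(0) = 5.6625

For an MA(q) process X_t = eps_t + sum_i theta_i eps_{t-i} with
Var(eps_t) = sigma^2, the variance is
  gamma(0) = sigma^2 * (1 + sum_i theta_i^2).
  sum_i theta_i^2 = (-0.364)^2 = 0.132496.
  gamma(0) = 5 * (1 + 0.132496) = 5 * 1.132496 = 5.66248, which rounds to 5.6625.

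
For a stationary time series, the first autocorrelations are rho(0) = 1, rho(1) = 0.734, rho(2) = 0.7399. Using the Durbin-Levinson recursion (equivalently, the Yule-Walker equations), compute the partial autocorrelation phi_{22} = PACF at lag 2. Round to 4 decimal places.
\phi_{22} = 0.4361

The PACF at lag k is phi_{kk}, the last component of the solution
to the Yule-Walker system G_k phi = r_k where
  (G_k)_{ij} = rho(|i - j|), (r_k)_i = rho(i), i,j = 1..k.
Equivalently, Durbin-Levinson gives phi_{kk} iteratively:
  phi_{11} = rho(1)
  phi_{kk} = [rho(k) - sum_{j=1..k-1} phi_{k-1,j} rho(k-j)]
            / [1 - sum_{j=1..k-1} phi_{k-1,j} rho(j)],
  phi_{k,j} = phi_{k-1,j} - phi_{kk} phi_{k-1,k-j},  j = 1..k-1.
Step k = 1:
  phi_11 = rho(1) = 0.734.
Step k = 2:
  phi_22 = [rho(2) - phi_11 rho(1)] / [1 - phi_11 rho(1)] = [0.7399 - (0.734)(0.734)] / [1 - (0.734)(0.734)]
         = 0.201144 / 0.461244 = 0.4361.
Therefore phi_{22} = 0.4361.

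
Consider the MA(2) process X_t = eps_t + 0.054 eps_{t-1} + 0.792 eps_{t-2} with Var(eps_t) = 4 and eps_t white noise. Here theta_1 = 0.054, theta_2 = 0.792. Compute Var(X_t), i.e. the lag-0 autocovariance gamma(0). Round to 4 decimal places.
\gamma(0) = 6.5207

For an MA(q) process X_t = eps_t + sum_i theta_i eps_{t-i} with
Var(eps_t) = sigma^2, the variance is
  gamma(0) = sigma^2 * (1 + sum_i theta_i^2).
  sum_i theta_i^2 = (0.054)^2 + (0.792)^2 = 0.002916 + 0.627264 = 0.63018.
  gamma(0) = 4 * (1 + 0.63018) = 4 * 1.63018 = 6.52072, which rounds to 6.5207.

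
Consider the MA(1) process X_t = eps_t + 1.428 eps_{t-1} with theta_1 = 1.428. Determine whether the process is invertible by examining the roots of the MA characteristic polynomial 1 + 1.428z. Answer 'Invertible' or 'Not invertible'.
\text{Not invertible}

The MA(q) characteristic polynomial is P(z) = 1 + 1.428z.
Invertibility requires all roots to lie outside the unit circle, i.e. |z| > 1 for every root.
This is linear in z: 1 + (1.428) z = 0  =>  z = -1/(1.428) = -0.70028,  |z| = 0.70028.
Moduli of all roots: 0.7003.
All moduli strictly greater than 1? No.
Verdict: Not invertible.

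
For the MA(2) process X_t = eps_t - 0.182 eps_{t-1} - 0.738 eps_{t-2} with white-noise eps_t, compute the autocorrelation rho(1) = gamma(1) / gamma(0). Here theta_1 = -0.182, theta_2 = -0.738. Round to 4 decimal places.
\rho(1) = -0.0302

For an MA(q) process with theta_0 = 1, the autocovariance is
  gamma(k) = sigma^2 * sum_{i=0..q-k} theta_i * theta_{i+k},
and rho(k) = gamma(k) / gamma(0). Sigma^2 cancels.
  numerator   = (1)*(-0.182) + (-0.182)*(-0.738) = -0.047684.
  denominator = (1)^2 + (-0.182)^2 + (-0.738)^2 = 1.577768.
  rho(1) = -0.047684 / 1.577768 = -0.0302.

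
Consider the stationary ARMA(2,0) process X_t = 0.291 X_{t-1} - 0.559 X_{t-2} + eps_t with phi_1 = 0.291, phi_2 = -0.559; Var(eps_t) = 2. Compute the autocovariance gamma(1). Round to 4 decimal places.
\gamma(1) = 0.5626

Multiply the model equation by X_{t-k} and take expectations. With theta_0 = psi_0 = 1 and psi_j the MA(infinity) weights, this gives
  gamma(k) - sum_i phi_i gamma(k-i) = c_k,
  c_k = sigma^2 * sum_{j=k..q} theta_j psi_{j-k}   (c_k = 0 for k > q),
using gamma(-m) = gamma(m).
Pure AR (q = 0): c_0 = sigma^2 = 2, c_k = 0 for k >= 1.
Equations for k = 0, 1, 2 (AR order 2, c_2 = 0):
  (E0) gamma(0) = phi_1 gamma(1) + phi_2 gamma(2) + c_0
  (E1) gamma(1) = phi_1 gamma(0) + phi_2 gamma(1) + c_1
  (E2) gamma(2) = phi_1 gamma(1) + phi_2 gamma(0)
From (E1): gamma(1) = A gamma(0) + B with
  A = phi_1 / (1 - phi_2) = 0.291 / 1.559 = 0.186658,   B = c_1 / (1 - phi_2) = 0 / 1.559 = 0.
Insert (E2) into (E0): gamma(0) (1 - phi_2^2) = phi_1 (1 + phi_2) gamma(1) + c_0.
  phi_1 (1 + phi_2) = (0.291)(0.441) = 0.128331,   1 - phi_2^2 = 0.687519.
Replace gamma(1) by A gamma(0) + B and collect gamma(0):
  gamma(0) [0.687519 - (0.128331)(0.186658)] = c_0 = 2
  gamma(0) * 0.663565 = 2
  gamma(0) = 2 / 0.663565 = 3.014023.
  gamma(1) = A gamma(0) = (0.186658)(3.014023) = 0.562592.
Therefore gamma(1) = 0.5626 (to 4 decimal places).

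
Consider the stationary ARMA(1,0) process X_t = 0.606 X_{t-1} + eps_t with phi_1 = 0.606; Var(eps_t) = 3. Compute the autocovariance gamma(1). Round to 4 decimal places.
\gamma(1) = 2.8731

Multiply the model equation by X_{t-k} and take expectations. With theta_0 = psi_0 = 1 and psi_j the MA(infinity) weights, this gives
  gamma(k) - sum_i phi_i gamma(k-i) = c_k,
  c_k = sigma^2 * sum_{j=k..q} theta_j psi_{j-k}   (c_k = 0 for k > q),
using gamma(-m) = gamma(m).
Pure AR (q = 0): c_0 = sigma^2 = 3, c_k = 0 for k >= 1.
Equations for k = 0 and k = 1 (AR order 1):
  gamma(0) = phi_1 gamma(1) + c_0
  gamma(1) = phi_1 gamma(0) + c_1
Substituting the second into the first: gamma(0) (1 - phi_1^2) = c_0 + phi_1 c_1, so
  gamma(0) = c_0 / (1 - phi_1^2) = 3 / (1 - (0.606)^2) = 3 / 0.632764 = 4.741104.
  gamma(1) = phi_1 gamma(0) = (0.606)(4.741104) = 2.873109.
Therefore gamma(1) = 2.8731 (to 4 decimal places).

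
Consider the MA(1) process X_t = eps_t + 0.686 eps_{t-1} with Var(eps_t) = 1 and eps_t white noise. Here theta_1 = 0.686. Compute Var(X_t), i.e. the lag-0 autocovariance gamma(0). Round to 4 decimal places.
\gamma(0) = 1.4706

For an MA(q) process X_t = eps_t + sum_i theta_i eps_{t-i} with
Var(eps_t) = sigma^2, the variance is
  gamma(0) = sigma^2 * (1 + sum_i theta_i^2).
  sum_i theta_i^2 = (0.686)^2 = 0.470596.
  gamma(0) = 1 * (1 + 0.470596) = 1 * 1.470596 = 1.470596, which rounds to 1.4706.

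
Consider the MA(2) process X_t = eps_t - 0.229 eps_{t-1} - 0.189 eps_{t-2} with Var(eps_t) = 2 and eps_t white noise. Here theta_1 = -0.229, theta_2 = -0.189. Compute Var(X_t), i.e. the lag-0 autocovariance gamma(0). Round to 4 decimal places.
\gamma(0) = 2.1763

For an MA(q) process X_t = eps_t + sum_i theta_i eps_{t-i} with
Var(eps_t) = sigma^2, the variance is
  gamma(0) = sigma^2 * (1 + sum_i theta_i^2).
  sum_i theta_i^2 = (-0.229)^2 + (-0.189)^2 = 0.052441 + 0.035721 = 0.088162.
  gamma(0) = 2 * (1 + 0.088162) = 2 * 1.088162 = 2.176324, which rounds to 2.1763.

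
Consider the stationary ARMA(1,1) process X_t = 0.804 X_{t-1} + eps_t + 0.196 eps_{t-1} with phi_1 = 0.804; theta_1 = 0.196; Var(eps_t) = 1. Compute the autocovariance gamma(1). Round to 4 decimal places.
\gamma(1) = 3.2739

Multiply the model equation by X_{t-k} and take expectations. With theta_0 = psi_0 = 1 and psi_j the MA(infinity) weights, this gives
  gamma(k) - sum_i phi_i gamma(k-i) = c_k,
  c_k = sigma^2 * sum_{j=k..q} theta_j psi_{j-k}   (c_k = 0 for k > q),
using gamma(-m) = gamma(m).
psi-weights needed (psi_j = theta_j + sum_i phi_i psi_{j-i}):
  psi_1 = theta_1 + phi_1 = 0.196 + (0.804) = 1
Right-hand sides:
  c_0 = sigma^2 (1 + theta_1 psi_1) = 1 * (1 + (0.196)(1)) = 1 * 1.196 = 1.196
  c_1 = sigma^2 theta_1 = 1 * (0.196) = 0.196
  c_2 = 0
Equations for k = 0 and k = 1 (AR order 1):
  gamma(0) = phi_1 gamma(1) + c_0
  gamma(1) = phi_1 gamma(0) + c_1
Substituting the second into the first: gamma(0) (1 - phi_1^2) = c_0 + phi_1 c_1, so
  gamma(0) = (c_0 + phi_1 c_1) / (1 - phi_1^2) = (1.196 + (0.804)(0.196)) / (1 - (0.804)^2) = 1.353584 / 0.353584 = 3.828182.
  gamma(1) = phi_1 gamma(0) + c_1 = (0.804)(3.828182) + (0.196) = 3.273859.
Therefore gamma(1) = 3.2739 (to 4 decimal places).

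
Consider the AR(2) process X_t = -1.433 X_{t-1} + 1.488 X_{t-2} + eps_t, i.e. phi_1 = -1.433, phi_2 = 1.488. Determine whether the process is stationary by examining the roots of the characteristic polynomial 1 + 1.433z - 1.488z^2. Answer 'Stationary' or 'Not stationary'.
\text{Not stationary}

The AR(p) characteristic polynomial is P(z) = 1 + 1.433z - 1.488z^2.
Stationarity requires all roots to lie outside the unit circle, i.e. |z| > 1 for every root.
Set 1 + (1.433) z + (-1.488) z^2 = 0, i.e. a z^2 + b z + c = 0 with a = -1.488, b = 1.433, c = 1.
Discriminant D = b^2 - 4ac = (1.433)^2 - 4*(-1.488)*1 = 2.053489 - (-5.952) = 8.005489.
D >= 0, so the roots are real: z = (-b +/- sqrt(D)) / (2a) = (-1.433 +/- 2.829397) / (-2.976).
  z_1 = (-1.433 + 2.829397) / (-2.976) = -0.4692,   |z_1| = 0.4692.
  z_2 = (-1.433 - 2.829397) / (-2.976) = 1.4323,   |z_2| = 1.4323.
Moduli of all roots: 0.4692, 1.4323.
All moduli strictly greater than 1? No.
Verdict: Not stationary.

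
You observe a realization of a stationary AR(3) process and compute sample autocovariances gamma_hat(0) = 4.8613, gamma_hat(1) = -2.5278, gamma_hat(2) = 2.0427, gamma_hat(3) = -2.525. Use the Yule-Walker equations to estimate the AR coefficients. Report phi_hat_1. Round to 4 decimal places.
\hat\phi_{1} = -0.3430

The Yule-Walker equations for an AR(p) process read, in matrix form,
  Gamma_p phi = r_p,   with   (Gamma_p)_{ij} = gamma(|i - j|),
                       (r_p)_i = gamma(i),   i,j = 1..p.
Substitute the sample gammas (Toeplitz matrix and right-hand side of size 3):
  Gamma_p = [[4.8613, -2.5278, 2.0427], [-2.5278, 4.8613, -2.5278], [2.0427, -2.5278, 4.8613]]
  r_p     = [-2.5278, 2.0427, -2.525]
Written out (R1..R3):
  (R1) 4.8613 phi_1 - 2.5278 phi_2 + 2.0427 phi_3 = -2.5278
  (R2) -2.5278 phi_1 + 4.8613 phi_2 - 2.5278 phi_3 = 2.0427
  (R3) 2.0427 phi_1 - 2.5278 phi_2 + 4.8613 phi_3 = -2.525
Gaussian elimination:
  R2 <- R2 - (-2.5278/4.8613) R1 = R2 - (-0.519984) R1:  3.546884 phi_2 - 1.465628 phi_3 = 0.728284
  R3 <- R3 - (2.0427/4.8613) R1 = R3 - (0.420196) R1:  -1.465628 phi_2 + 4.002965 phi_3 = -1.462828
  R3 <- R3 - (-1.465628/3.546884) R2 = R3 - (-0.413216) R2:  3.397345 phi_3 = -1.16189
Back-substitution:
  phi_hat_3 = -1.16189 / 3.397345 = -0.341999
  phi_hat_2 = (0.728284 - (-1.465628)(-0.341999)) / 3.546884 = 0.064011
  phi_hat_1 = (-2.5278 - (-2.5278)(0.064011) - (2.0427)(-0.341999)) / 4.8613 = -0.342993
So phi_hat = [-0.3430, 0.0640, -0.3420].
Therefore phi_hat_1 = -0.3430.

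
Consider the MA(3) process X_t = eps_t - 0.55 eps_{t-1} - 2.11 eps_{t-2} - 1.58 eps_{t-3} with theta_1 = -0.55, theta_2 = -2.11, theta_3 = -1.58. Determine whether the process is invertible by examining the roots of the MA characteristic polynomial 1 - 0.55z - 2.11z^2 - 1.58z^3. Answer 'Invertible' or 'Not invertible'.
\text{Not invertible}

The MA(q) characteristic polynomial is P(z) = 1 - 0.55z - 2.11z^2 - 1.58z^3.
Invertibility requires all roots to lie outside the unit circle, i.e. |z| > 1 for every root.
Degree 3: look for a simple real root z0 first, then factor out (1 - z/z0) and solve the remaining quadratic.
Testing z0 = 0.5: P(0.5) = 1 + (-0.55)(0.5) + (-2.11)(0.5)^2 + (-1.58)(0.5)^3
  = 1 + (-0.275) + (-0.5275) + (-0.1975) = 0.  So z_0 = 0.5 is a root, |z_0| = 0.5.
Divide out the factor (1 - 2 z) = (1 - z/z0) (since 1/z0 = 2):
  P(z) = (1 - 2 z)(1 + (1.45) z + (0.79) z^2)
  [check: z-coef 1.45 - (2) = -0.55; z^2-coef 0.79 - (2)(1.45) = -2.11; z^3-coef -(2)(0.79) = -1.58.]
Remaining roots from the quadratic factor 1 + (1.45) z + (0.79) z^2:
  Set 1 + (1.45) z + (0.79) z^2 = 0, i.e. a z^2 + b z + c = 0 with a = 0.79, b = 1.45, c = 1.
  Discriminant D = b^2 - 4ac = (1.45)^2 - 4*(0.79)*1 = 2.1025 - (3.16) = -1.0575.
  D < 0, so the roots are the complex-conjugate pair z = (-b +/- i sqrt(-D)) / (2a) = -0.9177 +/- 0.6509i.
  For a conjugate pair |z|^2 = z * conj(z) = (product of roots) = c/a = 1/(0.79) = 1.265823, so |z| = sqrt(1.265823) = 1.1251 for both roots.
Moduli of all roots: 0.5000, 1.1251, 1.1251.
All moduli strictly greater than 1? No.
Verdict: Not invertible.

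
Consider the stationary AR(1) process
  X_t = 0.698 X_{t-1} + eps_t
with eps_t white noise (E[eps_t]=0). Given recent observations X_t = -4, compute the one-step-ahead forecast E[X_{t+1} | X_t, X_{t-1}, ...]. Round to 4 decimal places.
E[X_{t+1} \mid \mathcal F_t] = -2.7920

For an AR(p) model X_t = c + sum_i phi_i X_{t-i} + eps_t, the
one-step-ahead conditional mean is
  E[X_{t+1} | X_t, ...] = c + sum_i phi_i X_{t+1-i}.
Substitute known values:
  E[X_{t+1} | ...] = (0.698) * (-4)
                   = -2.7920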